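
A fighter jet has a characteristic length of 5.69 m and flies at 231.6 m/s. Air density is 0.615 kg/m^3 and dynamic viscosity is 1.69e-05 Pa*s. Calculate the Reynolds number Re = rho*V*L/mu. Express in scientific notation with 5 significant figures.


Step 1: Numerator = rho * V * L = 0.615 * 231.6 * 5.69 = 810.44946
Step 2: Re = 810.44946 / 1.69e-05
Step 3: Re = 4.7956e+07

4.7956e+07


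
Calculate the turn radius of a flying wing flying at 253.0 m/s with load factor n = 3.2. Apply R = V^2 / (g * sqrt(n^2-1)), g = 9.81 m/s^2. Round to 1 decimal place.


Step 1: V^2 = 253.0^2 = 64009.0
Step 2: n^2 - 1 = 3.2^2 - 1 = 9.24
Step 3: sqrt(9.24) = 3.039737
Step 4: R = 64009.0 / (9.81 * 3.039737) = 2146.5 m

2146.5


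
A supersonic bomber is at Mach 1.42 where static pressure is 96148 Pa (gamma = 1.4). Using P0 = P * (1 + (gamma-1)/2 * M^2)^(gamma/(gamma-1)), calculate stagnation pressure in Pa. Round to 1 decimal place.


Step 1: (gamma-1)/2 * M^2 = 0.2 * 2.0164 = 0.40328
Step 2: 1 + 0.40328 = 1.40328
Step 3: Exponent gamma/(gamma-1) = 3.5
Step 4: P0 = 96148 * 1.40328^3.5 = 314735.3 Pa

314735.3


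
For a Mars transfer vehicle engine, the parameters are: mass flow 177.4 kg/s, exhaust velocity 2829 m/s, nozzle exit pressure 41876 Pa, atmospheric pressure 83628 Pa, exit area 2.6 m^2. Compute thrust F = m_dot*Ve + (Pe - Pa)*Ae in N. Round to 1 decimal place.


Step 1: Momentum thrust = m_dot * Ve = 177.4 * 2829 = 501864.6 N
Step 2: Pressure thrust = (Pe - Pa) * Ae = (41876 - 83628) * 2.6 = -108555.2 N
Step 3: Total thrust F = 501864.6 + -108555.2 = 393309.4 N

393309.4


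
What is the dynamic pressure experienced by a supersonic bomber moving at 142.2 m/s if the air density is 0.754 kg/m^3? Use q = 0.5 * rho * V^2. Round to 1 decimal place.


Step 1: V^2 = 142.2^2 = 20220.84
Step 2: q = 0.5 * 0.754 * 20220.84
Step 3: q = 7623.3 Pa

7623.3


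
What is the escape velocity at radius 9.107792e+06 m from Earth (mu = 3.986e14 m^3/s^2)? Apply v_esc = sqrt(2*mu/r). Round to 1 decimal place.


Step 1: 2*mu/r = 2 * 3.986e14 / 9.107792e+06 = 87529447.3128
Step 2: v_esc = sqrt(87529447.3128) = 9355.7 m/s

9355.7


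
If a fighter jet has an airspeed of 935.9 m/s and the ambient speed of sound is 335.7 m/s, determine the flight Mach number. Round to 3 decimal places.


Step 1: M = V / a = 935.9 / 335.7
Step 2: M = 2.788

2.788


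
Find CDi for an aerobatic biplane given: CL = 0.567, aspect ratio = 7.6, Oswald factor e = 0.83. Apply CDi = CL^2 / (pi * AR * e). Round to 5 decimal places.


Step 1: CL^2 = 0.567^2 = 0.321489
Step 2: pi * AR * e = 3.14159 * 7.6 * 0.83 = 19.817166
Step 3: CDi = 0.321489 / 19.817166 = 0.01622

0.01622


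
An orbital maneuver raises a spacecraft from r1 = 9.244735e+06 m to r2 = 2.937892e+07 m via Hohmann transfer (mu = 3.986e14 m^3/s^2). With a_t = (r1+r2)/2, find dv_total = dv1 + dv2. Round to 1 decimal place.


Step 1: Transfer semi-major axis a_t = (9.244735e+06 + 2.937892e+07) / 2 = 1.931183e+07 m
Step 2: v1 (circular at r1) = sqrt(mu/r1) = 6566.31 m/s
Step 3: v_t1 = sqrt(mu*(2/r1 - 1/a_t)) = 8098.93 m/s
Step 4: dv1 = |8098.93 - 6566.31| = 1532.62 m/s
Step 5: v2 (circular at r2) = 3683.42 m/s, v_t2 = 2548.51 m/s
Step 6: dv2 = |3683.42 - 2548.51| = 1134.91 m/s
Step 7: Total delta-v = 1532.62 + 1134.91 = 2667.5 m/s

2667.5


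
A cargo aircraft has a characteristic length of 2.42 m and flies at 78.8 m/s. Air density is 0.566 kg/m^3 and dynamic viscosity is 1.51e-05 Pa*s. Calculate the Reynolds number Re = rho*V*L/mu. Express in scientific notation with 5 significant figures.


Step 1: Numerator = rho * V * L = 0.566 * 78.8 * 2.42 = 107.933936
Step 2: Re = 107.933936 / 1.51e-05
Step 3: Re = 7.1479e+06

7.1479e+06


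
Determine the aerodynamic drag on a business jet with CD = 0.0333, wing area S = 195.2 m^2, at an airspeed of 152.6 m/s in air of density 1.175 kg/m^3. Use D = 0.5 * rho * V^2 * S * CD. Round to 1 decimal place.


Step 1: Dynamic pressure q = 0.5 * 1.175 * 152.6^2 = 13680.9715 Pa
Step 2: Drag D = q * S * CD = 13680.9715 * 195.2 * 0.0333
Step 3: D = 88928.5 N

88928.5


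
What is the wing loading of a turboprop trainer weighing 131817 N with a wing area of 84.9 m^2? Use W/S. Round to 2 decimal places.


Step 1: Wing loading = W / S = 131817 / 84.9
Step 2: Wing loading = 1552.61 N/m^2

1552.61


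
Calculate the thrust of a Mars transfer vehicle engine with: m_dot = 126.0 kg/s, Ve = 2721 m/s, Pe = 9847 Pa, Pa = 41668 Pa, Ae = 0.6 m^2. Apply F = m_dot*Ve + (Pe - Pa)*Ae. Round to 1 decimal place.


Step 1: Momentum thrust = m_dot * Ve = 126.0 * 2721 = 342846.0 N
Step 2: Pressure thrust = (Pe - Pa) * Ae = (9847 - 41668) * 0.6 = -19092.6 N
Step 3: Total thrust F = 342846.0 + -19092.6 = 323753.4 N

323753.4


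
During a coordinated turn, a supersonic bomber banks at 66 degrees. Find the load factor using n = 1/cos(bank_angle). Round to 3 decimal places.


Step 1: Convert 66 degrees to radians = 1.151917
Step 2: cos(66 deg) = 0.406737
Step 3: n = 1 / 0.406737 = 2.459

2.459


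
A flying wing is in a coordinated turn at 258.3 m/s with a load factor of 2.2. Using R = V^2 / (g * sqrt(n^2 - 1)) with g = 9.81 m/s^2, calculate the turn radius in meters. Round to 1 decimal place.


Step 1: V^2 = 258.3^2 = 66718.89
Step 2: n^2 - 1 = 2.2^2 - 1 = 3.84
Step 3: sqrt(3.84) = 1.959592
Step 4: R = 66718.89 / (9.81 * 1.959592) = 3470.7 m

3470.7


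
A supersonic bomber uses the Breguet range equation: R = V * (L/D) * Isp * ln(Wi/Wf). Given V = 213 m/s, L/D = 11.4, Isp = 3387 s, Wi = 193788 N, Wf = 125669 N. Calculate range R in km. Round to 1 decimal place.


Step 1: Coefficient = V * (L/D) * Isp = 213 * 11.4 * 3387 = 8224313.4 m
Step 2: Wi/Wf = 193788 / 125669 = 1.542051
Step 3: ln(1.542051) = 0.433113
Step 4: R = 8224313.4 * 0.433113 = 3562059.6 m = 3562.1 km

3562.1


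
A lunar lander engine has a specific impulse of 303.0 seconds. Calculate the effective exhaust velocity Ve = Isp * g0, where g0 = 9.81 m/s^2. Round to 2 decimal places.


Step 1: Ve = Isp * g0 = 303.0 * 9.81
Step 2: Ve = 2972.43 m/s

2972.43


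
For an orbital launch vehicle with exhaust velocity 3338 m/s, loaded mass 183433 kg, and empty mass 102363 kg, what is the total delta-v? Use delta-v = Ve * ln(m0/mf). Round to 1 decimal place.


Step 1: Mass ratio m0/mf = 183433 / 102363 = 1.791985
Step 2: ln(1.791985) = 0.583324
Step 3: delta-v = 3338 * 0.583324 = 1947.1 m/s

1947.1


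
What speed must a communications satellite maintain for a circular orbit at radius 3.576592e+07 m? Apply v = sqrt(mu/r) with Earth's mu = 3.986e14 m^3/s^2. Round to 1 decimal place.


Step 1: mu / r = 3.986e14 / 3.576592e+07 = 11144687.4567
Step 2: v = sqrt(11144687.4567) = 3338.4 m/s

3338.4


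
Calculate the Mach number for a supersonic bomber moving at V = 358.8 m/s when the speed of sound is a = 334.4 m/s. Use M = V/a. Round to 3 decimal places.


Step 1: M = V / a = 358.8 / 334.4
Step 2: M = 1.073

1.073


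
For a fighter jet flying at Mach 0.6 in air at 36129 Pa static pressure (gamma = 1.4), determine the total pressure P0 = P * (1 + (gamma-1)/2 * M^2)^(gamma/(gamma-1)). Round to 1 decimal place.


Step 1: (gamma-1)/2 * M^2 = 0.2 * 0.36 = 0.072
Step 2: 1 + 0.072 = 1.072
Step 3: Exponent gamma/(gamma-1) = 3.5
Step 4: P0 = 36129 * 1.072^3.5 = 46082.7 Pa

46082.7


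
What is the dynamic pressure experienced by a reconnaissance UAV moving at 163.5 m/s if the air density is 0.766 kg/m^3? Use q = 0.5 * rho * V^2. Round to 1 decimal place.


Step 1: V^2 = 163.5^2 = 26732.25
Step 2: q = 0.5 * 0.766 * 26732.25
Step 3: q = 10238.5 Pa

10238.5


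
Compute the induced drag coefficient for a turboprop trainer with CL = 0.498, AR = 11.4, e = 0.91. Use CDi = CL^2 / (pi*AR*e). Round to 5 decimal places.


Step 1: CL^2 = 0.498^2 = 0.248004
Step 2: pi * AR * e = 3.14159 * 11.4 * 0.91 = 32.590882
Step 3: CDi = 0.248004 / 32.590882 = 0.00761

0.00761


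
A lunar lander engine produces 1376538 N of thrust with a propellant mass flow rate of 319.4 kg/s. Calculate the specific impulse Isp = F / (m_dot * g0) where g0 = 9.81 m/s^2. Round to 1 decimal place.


Step 1: m_dot * g0 = 319.4 * 9.81 = 3133.31
Step 2: Isp = 1376538 / 3133.31 = 439.3 s

439.3


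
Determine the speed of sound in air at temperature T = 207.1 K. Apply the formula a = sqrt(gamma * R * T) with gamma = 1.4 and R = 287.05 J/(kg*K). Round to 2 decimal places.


Step 1: gamma * R * T = 1.4 * 287.05 * 207.1 = 83227.277
Step 2: a = sqrt(83227.277) = 288.49 m/s

288.49


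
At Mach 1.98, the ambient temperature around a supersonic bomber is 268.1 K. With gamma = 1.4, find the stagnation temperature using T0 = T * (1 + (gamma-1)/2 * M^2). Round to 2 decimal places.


Step 1: (gamma-1)/2 = 0.2
Step 2: M^2 = 3.9204
Step 3: 1 + 0.2 * 3.9204 = 1.78408
Step 4: T0 = 268.1 * 1.78408 = 478.31 K

478.31


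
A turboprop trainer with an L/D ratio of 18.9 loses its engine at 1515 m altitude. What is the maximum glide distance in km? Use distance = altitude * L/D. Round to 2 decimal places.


Step 1: Glide distance = altitude * L/D = 1515 * 18.9 = 28633.5 m
Step 2: Convert to km: 28633.5 / 1000 = 28.63 km

28.63


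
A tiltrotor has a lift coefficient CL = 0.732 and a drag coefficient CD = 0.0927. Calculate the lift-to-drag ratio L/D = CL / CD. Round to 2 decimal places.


Step 1: L/D = CL / CD = 0.732 / 0.0927
Step 2: L/D = 7.90

7.90


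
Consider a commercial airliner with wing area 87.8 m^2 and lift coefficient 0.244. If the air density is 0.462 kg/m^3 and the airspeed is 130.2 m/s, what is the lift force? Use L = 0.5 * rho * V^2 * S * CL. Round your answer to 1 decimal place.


Step 1: Calculate dynamic pressure q = 0.5 * 0.462 * 130.2^2 = 0.5 * 0.462 * 16952.04 = 3915.9212 Pa
Step 2: Multiply by wing area and lift coefficient: L = 3915.9212 * 87.8 * 0.244
Step 3: L = 343817.8849 * 0.244 = 83891.6 N

83891.6


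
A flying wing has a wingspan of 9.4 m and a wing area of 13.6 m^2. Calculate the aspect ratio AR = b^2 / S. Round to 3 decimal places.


Step 1: b^2 = 9.4^2 = 88.36
Step 2: AR = 88.36 / 13.6 = 6.497

6.497


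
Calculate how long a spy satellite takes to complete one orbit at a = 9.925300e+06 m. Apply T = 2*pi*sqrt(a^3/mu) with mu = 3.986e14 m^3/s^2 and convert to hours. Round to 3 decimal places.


Step 1: a^3 / mu = 9.777570e+20 / 3.986e14 = 2.452978e+06
Step 2: sqrt(2.452978e+06) = 1566.1985 s
Step 3: T = 2*pi * 1566.1985 = 9840.72 s
Step 4: T in hours = 9840.72 / 3600 = 2.734 hours

2.734


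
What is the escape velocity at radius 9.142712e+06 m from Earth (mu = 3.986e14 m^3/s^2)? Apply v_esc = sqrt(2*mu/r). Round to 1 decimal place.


Step 1: 2*mu/r = 2 * 3.986e14 / 9.142712e+06 = 87195134.2228
Step 2: v_esc = sqrt(87195134.2228) = 9337.8 m/s

9337.8


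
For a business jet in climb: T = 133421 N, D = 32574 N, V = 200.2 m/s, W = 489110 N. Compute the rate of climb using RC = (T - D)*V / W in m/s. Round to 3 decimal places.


Step 1: Excess thrust = T - D = 133421 - 32574 = 100847 N
Step 2: Excess power = 100847 * 200.2 = 20189569.4 W
Step 3: RC = 20189569.4 / 489110 = 41.278 m/s

41.278


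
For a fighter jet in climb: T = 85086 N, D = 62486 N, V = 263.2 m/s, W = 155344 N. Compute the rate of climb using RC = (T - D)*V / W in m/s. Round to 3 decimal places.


Step 1: Excess thrust = T - D = 85086 - 62486 = 22600 N
Step 2: Excess power = 22600 * 263.2 = 5948320.0 W
Step 3: RC = 5948320.0 / 155344 = 38.291 m/s

38.291


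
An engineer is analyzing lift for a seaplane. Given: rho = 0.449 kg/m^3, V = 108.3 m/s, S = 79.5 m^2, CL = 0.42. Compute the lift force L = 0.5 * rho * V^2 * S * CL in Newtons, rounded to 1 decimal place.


Step 1: Calculate dynamic pressure q = 0.5 * 0.449 * 108.3^2 = 0.5 * 0.449 * 11728.89 = 2633.1358 Pa
Step 2: Multiply by wing area and lift coefficient: L = 2633.1358 * 79.5 * 0.42
Step 3: L = 209334.2965 * 0.42 = 87920.4 N

87920.4


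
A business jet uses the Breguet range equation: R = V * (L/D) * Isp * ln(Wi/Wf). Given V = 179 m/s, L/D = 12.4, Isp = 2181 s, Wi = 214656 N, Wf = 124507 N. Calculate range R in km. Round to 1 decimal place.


Step 1: Coefficient = V * (L/D) * Isp = 179 * 12.4 * 2181 = 4840947.6 m
Step 2: Wi/Wf = 214656 / 124507 = 1.724048
Step 3: ln(1.724048) = 0.544675
Step 4: R = 4840947.6 * 0.544675 = 2636742.2 m = 2636.7 km

2636.7


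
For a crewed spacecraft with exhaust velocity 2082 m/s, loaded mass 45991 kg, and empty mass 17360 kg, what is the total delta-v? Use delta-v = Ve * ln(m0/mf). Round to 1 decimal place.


Step 1: Mass ratio m0/mf = 45991 / 17360 = 2.649251
Step 2: ln(2.649251) = 0.974277
Step 3: delta-v = 2082 * 0.974277 = 2028.4 m/s

2028.4


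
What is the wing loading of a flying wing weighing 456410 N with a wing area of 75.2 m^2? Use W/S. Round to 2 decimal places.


Step 1: Wing loading = W / S = 456410 / 75.2
Step 2: Wing loading = 6069.28 N/m^2

6069.28


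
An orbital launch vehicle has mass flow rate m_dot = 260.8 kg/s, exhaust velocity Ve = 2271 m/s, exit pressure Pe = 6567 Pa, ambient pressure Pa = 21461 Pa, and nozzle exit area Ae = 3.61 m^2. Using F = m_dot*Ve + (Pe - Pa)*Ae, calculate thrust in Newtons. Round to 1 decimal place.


Step 1: Momentum thrust = m_dot * Ve = 260.8 * 2271 = 592276.8 N
Step 2: Pressure thrust = (Pe - Pa) * Ae = (6567 - 21461) * 3.61 = -53767.34 N
Step 3: Total thrust F = 592276.8 + -53767.34 = 538509.5 N

538509.5


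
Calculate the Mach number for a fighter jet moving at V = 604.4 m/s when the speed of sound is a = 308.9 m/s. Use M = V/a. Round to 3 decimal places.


Step 1: M = V / a = 604.4 / 308.9
Step 2: M = 1.957

1.957


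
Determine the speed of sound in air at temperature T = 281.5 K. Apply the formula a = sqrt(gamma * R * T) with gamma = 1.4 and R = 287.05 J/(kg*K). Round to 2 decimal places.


Step 1: gamma * R * T = 1.4 * 287.05 * 281.5 = 113126.405
Step 2: a = sqrt(113126.405) = 336.34 m/s

336.34


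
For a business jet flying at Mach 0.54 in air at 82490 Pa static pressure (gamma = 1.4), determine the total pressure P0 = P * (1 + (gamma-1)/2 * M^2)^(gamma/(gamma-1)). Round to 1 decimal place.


Step 1: (gamma-1)/2 * M^2 = 0.2 * 0.2916 = 0.05832
Step 2: 1 + 0.05832 = 1.05832
Step 3: Exponent gamma/(gamma-1) = 3.5
Step 4: P0 = 82490 * 1.05832^3.5 = 100591.4 Pa

100591.4


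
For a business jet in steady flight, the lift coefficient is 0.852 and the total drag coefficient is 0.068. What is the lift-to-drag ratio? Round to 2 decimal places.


Step 1: L/D = CL / CD = 0.852 / 0.068
Step 2: L/D = 12.53

12.53


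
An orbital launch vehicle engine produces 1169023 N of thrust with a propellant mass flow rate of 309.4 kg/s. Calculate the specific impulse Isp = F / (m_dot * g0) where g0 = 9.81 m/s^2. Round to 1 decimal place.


Step 1: m_dot * g0 = 309.4 * 9.81 = 3035.21
Step 2: Isp = 1169023 / 3035.21 = 385.2 s

385.2


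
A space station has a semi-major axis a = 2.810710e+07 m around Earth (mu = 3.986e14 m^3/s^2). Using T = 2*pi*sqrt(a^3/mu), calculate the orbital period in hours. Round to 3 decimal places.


Step 1: a^3 / mu = 2.220486e+22 / 3.986e14 = 5.570713e+07
Step 2: sqrt(5.570713e+07) = 7463.7212 s
Step 3: T = 2*pi * 7463.7212 = 46895.94 s
Step 4: T in hours = 46895.94 / 3600 = 13.027 hours

13.027


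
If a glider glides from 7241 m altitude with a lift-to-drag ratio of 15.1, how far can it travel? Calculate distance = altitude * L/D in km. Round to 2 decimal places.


Step 1: Glide distance = altitude * L/D = 7241 * 15.1 = 109339.1 m
Step 2: Convert to km: 109339.1 / 1000 = 109.34 km

109.34


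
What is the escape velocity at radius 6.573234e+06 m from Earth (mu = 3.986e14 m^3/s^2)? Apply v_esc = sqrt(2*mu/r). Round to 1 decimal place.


Step 1: 2*mu/r = 2 * 3.986e14 / 6.573234e+06 = 121279723.1926
Step 2: v_esc = sqrt(121279723.1926) = 11012.7 m/s

11012.7


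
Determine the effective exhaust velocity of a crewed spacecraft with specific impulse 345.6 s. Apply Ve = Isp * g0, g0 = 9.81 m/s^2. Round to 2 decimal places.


Step 1: Ve = Isp * g0 = 345.6 * 9.81
Step 2: Ve = 3390.34 m/s

3390.34


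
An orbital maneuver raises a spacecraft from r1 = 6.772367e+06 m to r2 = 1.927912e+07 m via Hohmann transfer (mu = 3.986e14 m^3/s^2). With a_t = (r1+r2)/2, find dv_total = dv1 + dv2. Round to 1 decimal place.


Step 1: Transfer semi-major axis a_t = (6.772367e+06 + 1.927912e+07) / 2 = 1.302574e+07 m
Step 2: v1 (circular at r1) = sqrt(mu/r1) = 7671.82 m/s
Step 3: v_t1 = sqrt(mu*(2/r1 - 1/a_t)) = 9333.42 m/s
Step 4: dv1 = |9333.42 - 7671.82| = 1661.6 m/s
Step 5: v2 (circular at r2) = 4547.0 m/s, v_t2 = 3278.64 m/s
Step 6: dv2 = |4547.0 - 3278.64| = 1268.36 m/s
Step 7: Total delta-v = 1661.6 + 1268.36 = 2930.0 m/s

2930.0


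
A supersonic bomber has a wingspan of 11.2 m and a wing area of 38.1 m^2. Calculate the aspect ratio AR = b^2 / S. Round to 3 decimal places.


Step 1: b^2 = 11.2^2 = 125.44
Step 2: AR = 125.44 / 38.1 = 3.292

3.292


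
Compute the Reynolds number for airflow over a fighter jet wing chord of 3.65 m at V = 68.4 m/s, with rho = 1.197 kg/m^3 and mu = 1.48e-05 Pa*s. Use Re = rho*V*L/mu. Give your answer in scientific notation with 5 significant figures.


Step 1: Numerator = rho * V * L = 1.197 * 68.4 * 3.65 = 298.84302
Step 2: Re = 298.84302 / 1.48e-05
Step 3: Re = 2.0192e+07

2.0192e+07


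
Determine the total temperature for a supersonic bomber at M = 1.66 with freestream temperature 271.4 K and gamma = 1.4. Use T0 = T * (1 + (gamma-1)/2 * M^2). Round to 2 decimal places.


Step 1: (gamma-1)/2 = 0.2
Step 2: M^2 = 2.7556
Step 3: 1 + 0.2 * 2.7556 = 1.55112
Step 4: T0 = 271.4 * 1.55112 = 420.97 K

420.97


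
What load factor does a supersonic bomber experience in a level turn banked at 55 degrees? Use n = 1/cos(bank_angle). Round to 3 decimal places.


Step 1: Convert 55 degrees to radians = 0.959931
Step 2: cos(55 deg) = 0.573576
Step 3: n = 1 / 0.573576 = 1.743

1.743


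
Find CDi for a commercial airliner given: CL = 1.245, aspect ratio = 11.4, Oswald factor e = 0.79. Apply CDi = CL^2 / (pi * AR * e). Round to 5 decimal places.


Step 1: CL^2 = 1.245^2 = 1.550025
Step 2: pi * AR * e = 3.14159 * 11.4 * 0.79 = 28.293183
Step 3: CDi = 1.550025 / 28.293183 = 0.05478

0.05478


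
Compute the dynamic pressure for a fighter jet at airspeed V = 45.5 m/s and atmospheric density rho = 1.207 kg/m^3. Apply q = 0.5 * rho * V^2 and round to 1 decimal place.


Step 1: V^2 = 45.5^2 = 2070.25
Step 2: q = 0.5 * 1.207 * 2070.25
Step 3: q = 1249.4 Pa

1249.4


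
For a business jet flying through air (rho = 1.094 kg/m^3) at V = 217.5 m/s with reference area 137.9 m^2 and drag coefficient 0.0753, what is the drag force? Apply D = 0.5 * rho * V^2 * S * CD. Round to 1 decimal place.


Step 1: Dynamic pressure q = 0.5 * 1.094 * 217.5^2 = 25876.5188 Pa
Step 2: Drag D = q * S * CD = 25876.5188 * 137.9 * 0.0753
Step 3: D = 268698.4 N

268698.4


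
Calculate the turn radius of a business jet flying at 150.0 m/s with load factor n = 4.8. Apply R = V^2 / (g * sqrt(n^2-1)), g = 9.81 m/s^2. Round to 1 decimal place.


Step 1: V^2 = 150.0^2 = 22500.0
Step 2: n^2 - 1 = 4.8^2 - 1 = 22.04
Step 3: sqrt(22.04) = 4.694678
Step 4: R = 22500.0 / (9.81 * 4.694678) = 488.5 m

488.5


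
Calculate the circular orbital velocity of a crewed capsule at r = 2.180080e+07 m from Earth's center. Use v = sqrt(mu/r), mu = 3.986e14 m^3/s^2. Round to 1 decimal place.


Step 1: mu / r = 3.986e14 / 2.180080e+07 = 18283732.7071
Step 2: v = sqrt(18283732.7071) = 4275.9 m/s

4275.9


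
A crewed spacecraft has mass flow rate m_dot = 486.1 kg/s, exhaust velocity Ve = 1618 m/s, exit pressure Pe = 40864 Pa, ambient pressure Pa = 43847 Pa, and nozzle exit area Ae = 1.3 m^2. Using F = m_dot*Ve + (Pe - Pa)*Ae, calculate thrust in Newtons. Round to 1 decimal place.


Step 1: Momentum thrust = m_dot * Ve = 486.1 * 1618 = 786509.8 N
Step 2: Pressure thrust = (Pe - Pa) * Ae = (40864 - 43847) * 1.3 = -3877.9 N
Step 3: Total thrust F = 786509.8 + -3877.9 = 782631.9 N

782631.9


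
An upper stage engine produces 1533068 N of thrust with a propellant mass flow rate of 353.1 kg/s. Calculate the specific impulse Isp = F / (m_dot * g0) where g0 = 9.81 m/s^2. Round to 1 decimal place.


Step 1: m_dot * g0 = 353.1 * 9.81 = 3463.91
Step 2: Isp = 1533068 / 3463.91 = 442.6 s

442.6


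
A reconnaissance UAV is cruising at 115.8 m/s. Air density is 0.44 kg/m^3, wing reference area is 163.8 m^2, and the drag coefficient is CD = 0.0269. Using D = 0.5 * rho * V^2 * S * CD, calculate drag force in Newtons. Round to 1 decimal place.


Step 1: Dynamic pressure q = 0.5 * 0.44 * 115.8^2 = 2950.1208 Pa
Step 2: Drag D = q * S * CD = 2950.1208 * 163.8 * 0.0269
Step 3: D = 12998.9 N

12998.9


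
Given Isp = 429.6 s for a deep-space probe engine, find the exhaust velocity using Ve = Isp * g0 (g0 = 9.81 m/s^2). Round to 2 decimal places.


Step 1: Ve = Isp * g0 = 429.6 * 9.81
Step 2: Ve = 4214.38 m/s

4214.38


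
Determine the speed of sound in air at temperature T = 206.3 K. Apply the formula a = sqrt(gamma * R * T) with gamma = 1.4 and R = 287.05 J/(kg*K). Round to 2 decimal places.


Step 1: gamma * R * T = 1.4 * 287.05 * 206.3 = 82905.781
Step 2: a = sqrt(82905.781) = 287.93 m/s

287.93


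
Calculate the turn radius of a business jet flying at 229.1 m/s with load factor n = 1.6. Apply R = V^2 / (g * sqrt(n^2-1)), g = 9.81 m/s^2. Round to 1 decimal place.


Step 1: V^2 = 229.1^2 = 52486.81
Step 2: n^2 - 1 = 1.6^2 - 1 = 1.56
Step 3: sqrt(1.56) = 1.249
Step 4: R = 52486.81 / (9.81 * 1.249) = 4283.7 m

4283.7


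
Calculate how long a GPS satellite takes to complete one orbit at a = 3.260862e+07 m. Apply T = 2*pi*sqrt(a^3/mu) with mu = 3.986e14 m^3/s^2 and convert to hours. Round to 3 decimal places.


Step 1: a^3 / mu = 3.467347e+22 / 3.986e14 = 8.698812e+07
Step 2: sqrt(8.698812e+07) = 9326.7424 s
Step 3: T = 2*pi * 9326.7424 = 58601.65 s
Step 4: T in hours = 58601.65 / 3600 = 16.278 hours

16.278


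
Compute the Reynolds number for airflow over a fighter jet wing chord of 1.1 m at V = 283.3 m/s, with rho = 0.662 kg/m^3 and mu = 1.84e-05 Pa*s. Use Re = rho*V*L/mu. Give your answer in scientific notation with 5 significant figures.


Step 1: Numerator = rho * V * L = 0.662 * 283.3 * 1.1 = 206.29906
Step 2: Re = 206.29906 / 1.84e-05
Step 3: Re = 1.1212e+07

1.1212e+07


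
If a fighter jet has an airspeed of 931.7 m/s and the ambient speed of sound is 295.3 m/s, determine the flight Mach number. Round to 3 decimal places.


Step 1: M = V / a = 931.7 / 295.3
Step 2: M = 3.155

3.155


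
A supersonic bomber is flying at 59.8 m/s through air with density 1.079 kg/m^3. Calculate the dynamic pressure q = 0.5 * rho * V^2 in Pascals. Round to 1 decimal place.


Step 1: V^2 = 59.8^2 = 3576.04
Step 2: q = 0.5 * 1.079 * 3576.04
Step 3: q = 1929.3 Pa

1929.3


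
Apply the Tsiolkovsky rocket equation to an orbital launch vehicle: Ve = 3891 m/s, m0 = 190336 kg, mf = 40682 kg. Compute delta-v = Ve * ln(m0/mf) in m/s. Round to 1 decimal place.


Step 1: Mass ratio m0/mf = 190336 / 40682 = 4.678629
Step 2: ln(4.678629) = 1.543005
Step 3: delta-v = 3891 * 1.543005 = 6003.8 m/s

6003.8


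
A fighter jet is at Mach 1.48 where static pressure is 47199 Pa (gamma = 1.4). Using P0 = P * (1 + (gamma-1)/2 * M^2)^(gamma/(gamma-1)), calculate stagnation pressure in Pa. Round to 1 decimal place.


Step 1: (gamma-1)/2 * M^2 = 0.2 * 2.1904 = 0.43808
Step 2: 1 + 0.43808 = 1.43808
Step 3: Exponent gamma/(gamma-1) = 3.5
Step 4: P0 = 47199 * 1.43808^3.5 = 168334.6 Pa

168334.6


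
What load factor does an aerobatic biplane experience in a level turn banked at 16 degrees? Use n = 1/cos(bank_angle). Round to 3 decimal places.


Step 1: Convert 16 degrees to radians = 0.279253
Step 2: cos(16 deg) = 0.961262
Step 3: n = 1 / 0.961262 = 1.040

1.040


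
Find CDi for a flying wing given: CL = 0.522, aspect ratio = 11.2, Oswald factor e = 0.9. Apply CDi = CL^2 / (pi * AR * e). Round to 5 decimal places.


Step 1: CL^2 = 0.522^2 = 0.272484
Step 2: pi * AR * e = 3.14159 * 11.2 * 0.9 = 31.667254
Step 3: CDi = 0.272484 / 31.667254 = 0.00860

0.00860


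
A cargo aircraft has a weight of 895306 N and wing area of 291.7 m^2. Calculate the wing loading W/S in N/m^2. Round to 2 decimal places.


Step 1: Wing loading = W / S = 895306 / 291.7
Step 2: Wing loading = 3069.27 N/m^2

3069.27


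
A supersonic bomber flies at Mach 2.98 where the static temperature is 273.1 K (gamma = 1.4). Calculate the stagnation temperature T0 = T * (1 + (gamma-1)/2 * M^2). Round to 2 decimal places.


Step 1: (gamma-1)/2 = 0.2
Step 2: M^2 = 8.8804
Step 3: 1 + 0.2 * 8.8804 = 2.77608
Step 4: T0 = 273.1 * 2.77608 = 758.15 K

758.15


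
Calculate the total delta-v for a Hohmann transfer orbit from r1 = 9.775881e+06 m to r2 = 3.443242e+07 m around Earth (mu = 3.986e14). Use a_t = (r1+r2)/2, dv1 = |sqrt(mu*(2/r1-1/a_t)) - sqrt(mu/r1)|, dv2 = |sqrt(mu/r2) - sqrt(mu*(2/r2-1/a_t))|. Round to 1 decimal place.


Step 1: Transfer semi-major axis a_t = (9.775881e+06 + 3.443242e+07) / 2 = 2.210415e+07 m
Step 2: v1 (circular at r1) = sqrt(mu/r1) = 6385.44 m/s
Step 3: v_t1 = sqrt(mu*(2/r1 - 1/a_t)) = 7969.62 m/s
Step 4: dv1 = |7969.62 - 6385.44| = 1584.18 m/s
Step 5: v2 (circular at r2) = 3402.4 m/s, v_t2 = 2262.69 m/s
Step 6: dv2 = |3402.4 - 2262.69| = 1139.7 m/s
Step 7: Total delta-v = 1584.18 + 1139.7 = 2723.9 m/s

2723.9


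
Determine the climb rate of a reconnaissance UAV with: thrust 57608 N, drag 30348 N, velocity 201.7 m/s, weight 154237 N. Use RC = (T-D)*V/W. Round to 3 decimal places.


Step 1: Excess thrust = T - D = 57608 - 30348 = 27260 N
Step 2: Excess power = 27260 * 201.7 = 5498342.0 W
Step 3: RC = 5498342.0 / 154237 = 35.649 m/s

35.649


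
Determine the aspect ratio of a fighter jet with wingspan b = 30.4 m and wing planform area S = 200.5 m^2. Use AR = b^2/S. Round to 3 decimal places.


Step 1: b^2 = 30.4^2 = 924.16
Step 2: AR = 924.16 / 200.5 = 4.609

4.609


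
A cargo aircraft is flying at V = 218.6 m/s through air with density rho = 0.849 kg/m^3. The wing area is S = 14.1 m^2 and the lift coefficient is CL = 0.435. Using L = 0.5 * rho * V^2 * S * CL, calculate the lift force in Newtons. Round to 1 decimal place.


Step 1: Calculate dynamic pressure q = 0.5 * 0.849 * 218.6^2 = 0.5 * 0.849 * 47785.96 = 20285.14 Pa
Step 2: Multiply by wing area and lift coefficient: L = 20285.14 * 14.1 * 0.435
Step 3: L = 286020.4743 * 0.435 = 124418.9 N

124418.9


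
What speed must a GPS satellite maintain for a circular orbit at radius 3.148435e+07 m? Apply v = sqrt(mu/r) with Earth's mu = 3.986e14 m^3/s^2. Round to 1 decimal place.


Step 1: mu / r = 3.986e14 / 3.148435e+07 = 12660258.1918
Step 2: v = sqrt(12660258.1918) = 3558.1 m/s

3558.1


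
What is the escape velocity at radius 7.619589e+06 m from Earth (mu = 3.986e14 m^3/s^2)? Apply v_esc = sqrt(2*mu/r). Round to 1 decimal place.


Step 1: 2*mu/r = 2 * 3.986e14 / 7.619589e+06 = 104625065.7352
Step 2: v_esc = sqrt(104625065.7352) = 10228.6 m/s

10228.6


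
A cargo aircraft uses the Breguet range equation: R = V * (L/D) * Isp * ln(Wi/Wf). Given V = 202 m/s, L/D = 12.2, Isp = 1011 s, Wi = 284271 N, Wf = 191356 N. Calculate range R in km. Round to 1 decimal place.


Step 1: Coefficient = V * (L/D) * Isp = 202 * 12.2 * 1011 = 2491508.4 m
Step 2: Wi/Wf = 284271 / 191356 = 1.485561
Step 3: ln(1.485561) = 0.395792
Step 4: R = 2491508.4 * 0.395792 = 986120.2 m = 986.1 km

986.1


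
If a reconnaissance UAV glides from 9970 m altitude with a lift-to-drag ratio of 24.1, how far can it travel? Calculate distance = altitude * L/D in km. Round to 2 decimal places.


Step 1: Glide distance = altitude * L/D = 9970 * 24.1 = 240277.0 m
Step 2: Convert to km: 240277.0 / 1000 = 240.28 km

240.28


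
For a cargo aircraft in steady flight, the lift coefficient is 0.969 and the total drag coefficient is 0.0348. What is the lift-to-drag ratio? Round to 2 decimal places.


Step 1: L/D = CL / CD = 0.969 / 0.0348
Step 2: L/D = 27.84

27.84


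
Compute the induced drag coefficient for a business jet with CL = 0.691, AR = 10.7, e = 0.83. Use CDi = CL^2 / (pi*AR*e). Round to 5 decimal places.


Step 1: CL^2 = 0.691^2 = 0.477481
Step 2: pi * AR * e = 3.14159 * 10.7 * 0.83 = 27.900484
Step 3: CDi = 0.477481 / 27.900484 = 0.01711

0.01711


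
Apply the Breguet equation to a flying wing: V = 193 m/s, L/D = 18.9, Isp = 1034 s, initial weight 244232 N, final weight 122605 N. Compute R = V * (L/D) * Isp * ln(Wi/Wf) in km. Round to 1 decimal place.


Step 1: Coefficient = V * (L/D) * Isp = 193 * 18.9 * 1034 = 3771721.8 m
Step 2: Wi/Wf = 244232 / 122605 = 1.992023
Step 3: ln(1.992023) = 0.689151
Step 4: R = 3771721.8 * 0.689151 = 2599285.0 m = 2599.3 km

2599.3


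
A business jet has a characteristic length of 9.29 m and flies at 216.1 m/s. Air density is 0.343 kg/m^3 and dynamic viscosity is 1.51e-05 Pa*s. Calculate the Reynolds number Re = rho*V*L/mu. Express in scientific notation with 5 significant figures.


Step 1: Numerator = rho * V * L = 0.343 * 216.1 * 9.29 = 688.596167
Step 2: Re = 688.596167 / 1.51e-05
Step 3: Re = 4.5602e+07

4.5602e+07


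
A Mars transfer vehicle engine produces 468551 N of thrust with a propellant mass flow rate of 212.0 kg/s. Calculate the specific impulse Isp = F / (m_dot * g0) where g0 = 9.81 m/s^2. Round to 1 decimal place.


Step 1: m_dot * g0 = 212.0 * 9.81 = 2079.72
Step 2: Isp = 468551 / 2079.72 = 225.3 s

225.3


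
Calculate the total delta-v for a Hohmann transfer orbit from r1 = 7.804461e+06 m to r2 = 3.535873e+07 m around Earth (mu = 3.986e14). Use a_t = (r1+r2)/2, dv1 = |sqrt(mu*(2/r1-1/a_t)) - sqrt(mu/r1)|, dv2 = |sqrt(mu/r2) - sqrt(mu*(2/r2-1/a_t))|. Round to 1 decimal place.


Step 1: Transfer semi-major axis a_t = (7.804461e+06 + 3.535873e+07) / 2 = 2.158160e+07 m
Step 2: v1 (circular at r1) = sqrt(mu/r1) = 7146.56 m/s
Step 3: v_t1 = sqrt(mu*(2/r1 - 1/a_t)) = 9147.53 m/s
Step 4: dv1 = |9147.53 - 7146.56| = 2000.97 m/s
Step 5: v2 (circular at r2) = 3357.53 m/s, v_t2 = 2019.06 m/s
Step 6: dv2 = |3357.53 - 2019.06| = 1338.47 m/s
Step 7: Total delta-v = 2000.97 + 1338.47 = 3339.4 m/s

3339.4


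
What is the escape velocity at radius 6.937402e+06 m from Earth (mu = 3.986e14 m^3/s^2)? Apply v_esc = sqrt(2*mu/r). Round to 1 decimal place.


Step 1: 2*mu/r = 2 * 3.986e14 / 6.937402e+06 = 114913334.992
Step 2: v_esc = sqrt(114913334.992) = 10719.8 m/s

10719.8


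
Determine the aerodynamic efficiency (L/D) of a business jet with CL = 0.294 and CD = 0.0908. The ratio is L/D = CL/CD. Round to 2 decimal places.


Step 1: L/D = CL / CD = 0.294 / 0.0908
Step 2: L/D = 3.24

3.24


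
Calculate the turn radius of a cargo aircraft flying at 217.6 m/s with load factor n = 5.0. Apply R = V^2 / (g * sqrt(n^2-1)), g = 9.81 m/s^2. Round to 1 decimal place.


Step 1: V^2 = 217.6^2 = 47349.76
Step 2: n^2 - 1 = 5.0^2 - 1 = 24.0
Step 3: sqrt(24.0) = 4.898979
Step 4: R = 47349.76 / (9.81 * 4.898979) = 985.2 m

985.2


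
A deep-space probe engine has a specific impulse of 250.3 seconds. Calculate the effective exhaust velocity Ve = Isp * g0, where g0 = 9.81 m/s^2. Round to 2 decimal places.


Step 1: Ve = Isp * g0 = 250.3 * 9.81
Step 2: Ve = 2455.44 m/s

2455.44


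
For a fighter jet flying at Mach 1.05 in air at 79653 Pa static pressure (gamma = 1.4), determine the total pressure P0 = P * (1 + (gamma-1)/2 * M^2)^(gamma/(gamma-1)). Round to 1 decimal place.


Step 1: (gamma-1)/2 * M^2 = 0.2 * 1.1025 = 0.2205
Step 2: 1 + 0.2205 = 1.2205
Step 3: Exponent gamma/(gamma-1) = 3.5
Step 4: P0 = 79653 * 1.2205^3.5 = 159986.9 Pa

159986.9


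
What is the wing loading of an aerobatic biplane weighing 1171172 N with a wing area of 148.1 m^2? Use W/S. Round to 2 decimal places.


Step 1: Wing loading = W / S = 1171172 / 148.1
Step 2: Wing loading = 7907.98 N/m^2

7907.98


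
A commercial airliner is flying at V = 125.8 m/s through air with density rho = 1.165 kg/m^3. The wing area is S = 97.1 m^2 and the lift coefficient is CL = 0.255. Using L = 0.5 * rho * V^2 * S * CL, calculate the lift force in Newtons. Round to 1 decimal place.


Step 1: Calculate dynamic pressure q = 0.5 * 1.165 * 125.8^2 = 0.5 * 1.165 * 15825.64 = 9218.4353 Pa
Step 2: Multiply by wing area and lift coefficient: L = 9218.4353 * 97.1 * 0.255
Step 3: L = 895110.0676 * 0.255 = 228253.1 N

228253.1


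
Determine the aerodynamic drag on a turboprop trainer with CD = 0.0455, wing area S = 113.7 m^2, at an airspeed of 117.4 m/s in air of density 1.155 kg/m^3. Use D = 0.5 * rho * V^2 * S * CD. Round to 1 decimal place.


Step 1: Dynamic pressure q = 0.5 * 1.155 * 117.4^2 = 7959.5439 Pa
Step 2: Drag D = q * S * CD = 7959.5439 * 113.7 * 0.0455
Step 3: D = 41177.5 N

41177.5


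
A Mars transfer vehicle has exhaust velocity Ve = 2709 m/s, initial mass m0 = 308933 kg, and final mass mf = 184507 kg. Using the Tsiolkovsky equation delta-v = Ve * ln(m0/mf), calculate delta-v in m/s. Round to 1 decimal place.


Step 1: Mass ratio m0/mf = 308933 / 184507 = 1.67437
Step 2: ln(1.67437) = 0.515437
Step 3: delta-v = 2709 * 0.515437 = 1396.3 m/s

1396.3


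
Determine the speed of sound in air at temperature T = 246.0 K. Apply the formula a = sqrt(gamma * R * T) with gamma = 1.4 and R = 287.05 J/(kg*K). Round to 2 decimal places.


Step 1: gamma * R * T = 1.4 * 287.05 * 246.0 = 98860.02
Step 2: a = sqrt(98860.02) = 314.42 m/s

314.42


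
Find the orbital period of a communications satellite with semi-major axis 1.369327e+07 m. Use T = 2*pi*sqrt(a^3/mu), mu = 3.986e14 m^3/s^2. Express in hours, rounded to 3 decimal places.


Step 1: a^3 / mu = 2.567565e+21 / 3.986e14 = 6.441459e+06
Step 2: sqrt(6.441459e+06) = 2538.0029 s
Step 3: T = 2*pi * 2538.0029 = 15946.74 s
Step 4: T in hours = 15946.74 / 3600 = 4.430 hours

4.430


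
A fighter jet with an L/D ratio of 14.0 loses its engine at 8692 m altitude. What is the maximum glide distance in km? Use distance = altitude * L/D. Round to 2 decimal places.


Step 1: Glide distance = altitude * L/D = 8692 * 14.0 = 121688.0 m
Step 2: Convert to km: 121688.0 / 1000 = 121.69 km

121.69


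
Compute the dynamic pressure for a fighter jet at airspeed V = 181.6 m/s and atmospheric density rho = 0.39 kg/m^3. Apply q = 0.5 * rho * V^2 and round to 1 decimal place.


Step 1: V^2 = 181.6^2 = 32978.56
Step 2: q = 0.5 * 0.39 * 32978.56
Step 3: q = 6430.8 Pa

6430.8


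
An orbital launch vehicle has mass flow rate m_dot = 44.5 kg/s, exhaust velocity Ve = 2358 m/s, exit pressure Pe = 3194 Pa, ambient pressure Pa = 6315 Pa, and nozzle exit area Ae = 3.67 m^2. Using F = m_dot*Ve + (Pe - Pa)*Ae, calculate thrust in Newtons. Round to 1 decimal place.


Step 1: Momentum thrust = m_dot * Ve = 44.5 * 2358 = 104931.0 N
Step 2: Pressure thrust = (Pe - Pa) * Ae = (3194 - 6315) * 3.67 = -11454.07 N
Step 3: Total thrust F = 104931.0 + -11454.07 = 93476.9 N

93476.9


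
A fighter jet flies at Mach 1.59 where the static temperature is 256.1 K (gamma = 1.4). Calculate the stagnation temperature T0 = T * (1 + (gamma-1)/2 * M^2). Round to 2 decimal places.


Step 1: (gamma-1)/2 = 0.2
Step 2: M^2 = 2.5281
Step 3: 1 + 0.2 * 2.5281 = 1.50562
Step 4: T0 = 256.1 * 1.50562 = 385.59 K

385.59


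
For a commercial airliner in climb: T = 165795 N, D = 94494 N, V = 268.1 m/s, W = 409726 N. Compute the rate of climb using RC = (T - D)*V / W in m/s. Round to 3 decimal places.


Step 1: Excess thrust = T - D = 165795 - 94494 = 71301 N
Step 2: Excess power = 71301 * 268.1 = 19115798.1 W
Step 3: RC = 19115798.1 / 409726 = 46.655 m/s

46.655


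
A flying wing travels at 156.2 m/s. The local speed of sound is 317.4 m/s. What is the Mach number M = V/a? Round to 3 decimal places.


Step 1: M = V / a = 156.2 / 317.4
Step 2: M = 0.492

0.492


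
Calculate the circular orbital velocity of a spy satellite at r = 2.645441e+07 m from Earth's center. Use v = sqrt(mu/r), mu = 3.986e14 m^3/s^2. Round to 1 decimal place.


Step 1: mu / r = 3.986e14 / 2.645441e+07 = 15067431.1013
Step 2: v = sqrt(15067431.1013) = 3881.7 m/s

3881.7


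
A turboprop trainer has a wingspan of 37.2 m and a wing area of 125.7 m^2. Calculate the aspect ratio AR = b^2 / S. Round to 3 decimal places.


Step 1: b^2 = 37.2^2 = 1383.84
Step 2: AR = 1383.84 / 125.7 = 11.009

11.009


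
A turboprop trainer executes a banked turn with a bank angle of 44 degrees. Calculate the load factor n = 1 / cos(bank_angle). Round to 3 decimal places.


Step 1: Convert 44 degrees to radians = 0.767945
Step 2: cos(44 deg) = 0.71934
Step 3: n = 1 / 0.71934 = 1.390

1.390


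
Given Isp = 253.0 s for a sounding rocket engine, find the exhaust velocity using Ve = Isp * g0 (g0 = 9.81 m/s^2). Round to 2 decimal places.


Step 1: Ve = Isp * g0 = 253.0 * 9.81
Step 2: Ve = 2481.93 m/s

2481.93


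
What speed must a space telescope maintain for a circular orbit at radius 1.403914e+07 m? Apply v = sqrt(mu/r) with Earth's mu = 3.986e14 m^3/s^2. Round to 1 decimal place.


Step 1: mu / r = 3.986e14 / 1.403914e+07 = 28392052.5046
Step 2: v = sqrt(28392052.5046) = 5328.4 m/s

5328.4


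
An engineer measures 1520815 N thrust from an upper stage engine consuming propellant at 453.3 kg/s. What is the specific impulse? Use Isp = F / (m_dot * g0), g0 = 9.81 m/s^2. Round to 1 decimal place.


Step 1: m_dot * g0 = 453.3 * 9.81 = 4446.87
Step 2: Isp = 1520815 / 4446.87 = 342.0 s

342.0


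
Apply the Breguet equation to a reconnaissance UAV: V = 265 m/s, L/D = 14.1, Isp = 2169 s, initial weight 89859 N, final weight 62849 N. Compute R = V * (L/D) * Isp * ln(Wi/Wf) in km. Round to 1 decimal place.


Step 1: Coefficient = V * (L/D) * Isp = 265 * 14.1 * 2169 = 8104468.5 m
Step 2: Wi/Wf = 89859 / 62849 = 1.42976
Step 3: ln(1.42976) = 0.357507
Step 4: R = 8104468.5 * 0.357507 = 2897402.2 m = 2897.4 km

2897.4


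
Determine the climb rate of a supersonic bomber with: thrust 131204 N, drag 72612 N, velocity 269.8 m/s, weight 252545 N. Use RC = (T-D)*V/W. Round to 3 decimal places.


Step 1: Excess thrust = T - D = 131204 - 72612 = 58592 N
Step 2: Excess power = 58592 * 269.8 = 15808121.6 W
Step 3: RC = 15808121.6 / 252545 = 62.595 m/s

62.595


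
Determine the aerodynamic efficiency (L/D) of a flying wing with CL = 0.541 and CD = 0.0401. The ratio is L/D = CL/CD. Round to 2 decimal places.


Step 1: L/D = CL / CD = 0.541 / 0.0401
Step 2: L/D = 13.49

13.49


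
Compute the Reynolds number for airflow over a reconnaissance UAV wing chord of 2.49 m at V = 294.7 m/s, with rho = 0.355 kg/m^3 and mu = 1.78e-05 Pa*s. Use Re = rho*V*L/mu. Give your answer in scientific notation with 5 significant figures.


Step 1: Numerator = rho * V * L = 0.355 * 294.7 * 2.49 = 260.500065
Step 2: Re = 260.500065 / 1.78e-05
Step 3: Re = 1.4635e+07

1.4635e+07


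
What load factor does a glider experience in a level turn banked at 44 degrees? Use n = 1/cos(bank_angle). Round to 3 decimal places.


Step 1: Convert 44 degrees to radians = 0.767945
Step 2: cos(44 deg) = 0.71934
Step 3: n = 1 / 0.71934 = 1.390

1.390


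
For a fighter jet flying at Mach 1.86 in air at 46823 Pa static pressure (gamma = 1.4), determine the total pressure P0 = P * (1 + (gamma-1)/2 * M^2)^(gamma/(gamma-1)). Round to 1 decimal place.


Step 1: (gamma-1)/2 * M^2 = 0.2 * 3.4596 = 0.69192
Step 2: 1 + 0.69192 = 1.69192
Step 3: Exponent gamma/(gamma-1) = 3.5
Step 4: P0 = 46823 * 1.69192^3.5 = 294977.3 Pa

294977.3


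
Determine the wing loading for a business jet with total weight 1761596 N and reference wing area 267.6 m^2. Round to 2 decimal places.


Step 1: Wing loading = W / S = 1761596 / 267.6
Step 2: Wing loading = 6582.94 N/m^2

6582.94


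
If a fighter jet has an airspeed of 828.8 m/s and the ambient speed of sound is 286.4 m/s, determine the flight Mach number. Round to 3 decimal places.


Step 1: M = V / a = 828.8 / 286.4
Step 2: M = 2.894

2.894
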